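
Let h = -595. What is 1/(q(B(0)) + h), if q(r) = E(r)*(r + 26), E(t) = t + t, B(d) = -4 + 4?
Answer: -1/595 ≈ -0.0016807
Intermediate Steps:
B(d) = 0
E(t) = 2*t
q(r) = 2*r*(26 + r) (q(r) = (2*r)*(r + 26) = (2*r)*(26 + r) = 2*r*(26 + r))
1/(q(B(0)) + h) = 1/(2*0*(26 + 0) - 595) = 1/(2*0*26 - 595) = 1/(0 - 595) = 1/(-595) = -1/595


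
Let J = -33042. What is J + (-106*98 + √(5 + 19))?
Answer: -43430 + 2*√6 ≈ -43425.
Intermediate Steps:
J + (-106*98 + √(5 + 19)) = -33042 + (-106*98 + √(5 + 19)) = -33042 + (-10388 + √24) = -33042 + (-10388 + 2*√6) = -43430 + 2*√6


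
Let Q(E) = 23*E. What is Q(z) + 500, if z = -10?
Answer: 270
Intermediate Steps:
Q(z) + 500 = 23*(-10) + 500 = -230 + 500 = 270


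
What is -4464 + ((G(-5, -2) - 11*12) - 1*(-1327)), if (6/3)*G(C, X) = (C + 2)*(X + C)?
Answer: -6517/2 ≈ -3258.5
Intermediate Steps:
G(C, X) = (2 + C)*(C + X)/2 (G(C, X) = ((C + 2)*(X + C))/2 = ((2 + C)*(C + X))/2 = (2 + C)*(C + X)/2)
-4464 + ((G(-5, -2) - 11*12) - 1*(-1327)) = -4464 + (((-5 - 2 + (½)*(-5)² + (½)*(-5)*(-2)) - 11*12) - 1*(-1327)) = -4464 + (((-5 - 2 + (½)*25 + 5) - 132) + 1327) = -4464 + (((-5 - 2 + 25/2 + 5) - 132) + 1327) = -4464 + ((21/2 - 132) + 1327) = -4464 + (-243/2 + 1327) = -4464 + 2411/2 = -6517/2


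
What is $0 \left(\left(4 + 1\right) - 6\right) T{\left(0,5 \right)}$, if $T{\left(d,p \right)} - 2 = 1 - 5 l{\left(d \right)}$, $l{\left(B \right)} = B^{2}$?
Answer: $0$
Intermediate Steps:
$T{\left(d,p \right)} = 3 - 5 d^{2}$ ($T{\left(d,p \right)} = 2 - \left(-1 + 5 d^{2}\right) = 3 - 5 d^{2}$)
$0 \left(\left(4 + 1\right) - 6\right) T{\left(0,5 \right)} = 0 \left(\left(4 + 1\right) - 6\right) \left(3 - 5 \cdot 0^{2}\right) = 0 \left(5 - 6\right) \left(3 - 0\right) = 0 \left(-1\right) \left(3 + 0\right) = 0 \cdot 3 = 0$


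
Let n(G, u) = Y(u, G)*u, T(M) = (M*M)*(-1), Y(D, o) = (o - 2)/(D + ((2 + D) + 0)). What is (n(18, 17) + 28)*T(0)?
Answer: 0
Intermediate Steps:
Y(D, o) = (-2 + o)/(2 + 2*D) (Y(D, o) = (-2 + o)/(D + (2 + D)) = (-2 + o)/(2 + 2*D))
T(M) = -M**2 (T(M) = M**2*(-1) = -M**2)
n(G, u) = u*(-2 + G)/(2*(1 + u)) (n(G, u) = ((-2 + G)/(2*(1 + u)))*u = u*(-2 + G)/(2*(1 + u)))
(n(18, 17) + 28)*T(0) = ((1/2)*17*(-2 + 18)/(1 + 17) + 28)*(-1*0**2) = ((1/2)*17*16/18 + 28)*(-1*0) = ((1/2)*17*(1/18)*16 + 28)*0 = (68/9 + 28)*0 = (320/9)*0 = 0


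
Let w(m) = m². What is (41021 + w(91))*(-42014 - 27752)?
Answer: -3439603332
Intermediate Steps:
(41021 + w(91))*(-42014 - 27752) = (41021 + 91²)*(-42014 - 27752) = (41021 + 8281)*(-69766) = 49302*(-69766) = -3439603332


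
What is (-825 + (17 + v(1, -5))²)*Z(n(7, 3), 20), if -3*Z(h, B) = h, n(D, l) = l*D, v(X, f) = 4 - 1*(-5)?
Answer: 1043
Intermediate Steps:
v(X, f) = 9 (v(X, f) = 4 + 5 = 9)
n(D, l) = D*l
Z(h, B) = -h/3
(-825 + (17 + v(1, -5))²)*Z(n(7, 3), 20) = (-825 + (17 + 9)²)*(-7*3/3) = (-825 + 26²)*(-⅓*21) = (-825 + 676)*(-7) = -149*(-7) = 1043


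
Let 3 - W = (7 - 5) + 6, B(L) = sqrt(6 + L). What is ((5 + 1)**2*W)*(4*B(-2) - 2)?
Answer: -1080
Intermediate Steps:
W = -5 (W = 3 - ((7 - 5) + 6) = 3 - (2 + 6) = 3 - 1*8 = 3 - 8 = -5)
((5 + 1)**2*W)*(4*B(-2) - 2) = ((5 + 1)**2*(-5))*(4*sqrt(6 - 2) - 2) = (6**2*(-5))*(4*sqrt(4) - 2) = (36*(-5))*(4*2 - 2) = -180*(8 - 2) = -180*6 = -1080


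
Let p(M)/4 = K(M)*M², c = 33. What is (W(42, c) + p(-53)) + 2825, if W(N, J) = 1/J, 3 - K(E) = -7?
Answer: 3801106/33 ≈ 1.1519e+5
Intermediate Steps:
K(E) = 10 (K(E) = 3 - 1*(-7) = 3 + 7 = 10)
p(M) = 40*M² (p(M) = 4*(10*M²) = 40*M²)
(W(42, c) + p(-53)) + 2825 = (1/33 + 40*(-53)²) + 2825 = (1/33 + 40*2809) + 2825 = (1/33 + 112360) + 2825 = 3707881/33 + 2825 = 3801106/33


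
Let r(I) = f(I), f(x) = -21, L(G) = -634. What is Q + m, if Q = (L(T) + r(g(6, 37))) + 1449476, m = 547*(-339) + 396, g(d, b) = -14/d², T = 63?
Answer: 1263784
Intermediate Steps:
g(d, b) = -14/d²
r(I) = -21
m = -185037 (m = -185433 + 396 = -185037)
Q = 1448821 (Q = (-634 - 21) + 1449476 = -655 + 1449476 = 1448821)
Q + m = 1448821 - 185037 = 1263784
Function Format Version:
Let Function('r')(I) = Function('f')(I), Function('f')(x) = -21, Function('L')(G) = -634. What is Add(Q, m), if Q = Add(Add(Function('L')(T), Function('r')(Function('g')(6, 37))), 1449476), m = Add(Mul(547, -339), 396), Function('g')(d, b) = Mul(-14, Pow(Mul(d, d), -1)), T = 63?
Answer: 1263784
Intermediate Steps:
Function('g')(d, b) = Mul(-14, Pow(d, -2)) (Function('g')(d, b) = Mul(-14, Pow(Pow(d, 2), -1)) = Mul(-14, Pow(d, -2)))
Function('r')(I) = -21
m = -185037 (m = Add(-185433, 396) = -185037)
Q = 1448821 (Q = Add(Add(-634, -21), 1449476) = Add(-655, 1449476) = 1448821)
Add(Q, m) = Add(1448821, -185037) = 1263784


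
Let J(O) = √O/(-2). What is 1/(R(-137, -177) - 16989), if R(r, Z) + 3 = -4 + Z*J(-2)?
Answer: -33992/577759361 - 177*I*√2/577759361 ≈ -5.8834e-5 - 4.3325e-7*I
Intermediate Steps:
J(O) = -√O/2
R(r, Z) = -7 - I*Z*√2/2 (R(r, Z) = -3 + (-4 + Z*(-I*√2/2)) = -3 + (-4 - I*Z*√2/2) = -7 - I*Z*√2/2)
1/(R(-137, -177) - 16989) = 1/((-7 - ½*I*(-177)*√2) - 16989) = 1/((-7 + 177*I*√2/2) - 16989) = 1/(-16996 + 177*I*√2/2)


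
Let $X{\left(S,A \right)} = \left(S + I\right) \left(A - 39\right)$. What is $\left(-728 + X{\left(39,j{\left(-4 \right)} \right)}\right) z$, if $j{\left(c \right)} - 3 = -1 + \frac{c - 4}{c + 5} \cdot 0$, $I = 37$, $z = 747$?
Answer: $-2644380$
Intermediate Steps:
$j{\left(c \right)} = 2$ ($j{\left(c \right)} = 3 + \left(-1 + \frac{c - 4}{c + 5} \cdot 0\right) = 3 + \left(-1 + \frac{-4 + c}{5 + c} 0\right) = 3 + \left(-1 + 0\right) = 3 - 1 = 2$)
$X{\left(S,A \right)} = \left(-39 + A\right) \left(37 + S\right)$ ($X{\left(S,A \right)} = \left(S + 37\right) \left(A - 39\right) = \left(37 + S\right) \left(-39 + A\right) = \left(-39 + A\right) \left(37 + S\right)$)
$\left(-728 + X{\left(39,j{\left(-4 \right)} \right)}\right) z = \left(-728 + \left(-1443 - 1521 + 37 \cdot 2 + 2 \cdot 39\right)\right) 747 = \left(-728 + \left(-1443 - 1521 + 74 + 78\right)\right) 747 = \left(-728 - 2812\right) 747 = \left(-3540\right) 747 = -2644380$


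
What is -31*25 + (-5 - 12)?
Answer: -792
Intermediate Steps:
-31*25 + (-5 - 12) = -775 - 17 = -792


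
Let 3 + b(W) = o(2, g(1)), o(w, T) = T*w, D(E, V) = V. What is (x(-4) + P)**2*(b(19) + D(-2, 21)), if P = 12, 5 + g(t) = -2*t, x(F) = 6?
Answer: 1296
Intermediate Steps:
g(t) = -5 - 2*t
b(W) = -17 (b(W) = -3 + (-5 - 2*1)*2 = -3 + (-5 - 2)*2 = -3 - 7*2 = -3 - 14 = -17)
(x(-4) + P)**2*(b(19) + D(-2, 21)) = (6 + 12)**2*(-17 + 21) = 18**2*4 = 324*4 = 1296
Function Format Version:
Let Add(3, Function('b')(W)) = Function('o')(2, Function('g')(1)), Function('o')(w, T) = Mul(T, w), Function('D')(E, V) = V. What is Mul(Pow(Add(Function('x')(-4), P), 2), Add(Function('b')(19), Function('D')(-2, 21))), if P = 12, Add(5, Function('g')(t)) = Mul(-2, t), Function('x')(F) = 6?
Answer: 1296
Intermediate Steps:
Function('g')(t) = Add(-5, Mul(-2, t))
Function('b')(W) = -17 (Function('b')(W) = Add(-3, Mul(Add(-5, Mul(-2, 1)), 2)) = Add(-3, Mul(Add(-5, -2), 2)) = Add(-3, Mul(-7, 2)) = Add(-3, -14) = -17)
Mul(Pow(Add(Function('x')(-4), P), 2), Add(Function('b')(19), Function('D')(-2, 21))) = Mul(Pow(Add(6, 12), 2), Add(-17, 21)) = Mul(Pow(18, 2), 4) = Mul(324, 4) = 1296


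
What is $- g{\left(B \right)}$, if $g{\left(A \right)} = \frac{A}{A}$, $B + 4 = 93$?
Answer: $-1$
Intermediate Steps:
$B = 89$ ($B = -4 + 93 = 89$)
$g{\left(A \right)} = 1$
$- g{\left(B \right)} = \left(-1\right) 1 = -1$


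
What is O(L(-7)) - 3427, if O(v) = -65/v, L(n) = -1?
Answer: -3362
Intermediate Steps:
O(L(-7)) - 3427 = -65/(-1) - 3427 = -65*(-1) - 3427 = 65 - 3427 = -3362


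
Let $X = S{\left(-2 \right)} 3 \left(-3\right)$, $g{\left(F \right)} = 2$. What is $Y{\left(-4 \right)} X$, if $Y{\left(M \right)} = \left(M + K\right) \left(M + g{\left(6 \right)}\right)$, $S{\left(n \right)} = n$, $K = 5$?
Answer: $-36$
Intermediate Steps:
$Y{\left(M \right)} = \left(2 + M\right) \left(5 + M\right)$ ($Y{\left(M \right)} = \left(M + 5\right) \left(M + 2\right) = \left(5 + M\right) \left(2 + M\right) = \left(2 + M\right) \left(5 + M\right)$)
$X = 18$ ($X = \left(-2\right) 3 \left(-3\right) = \left(-6\right) \left(-3\right) = 18$)
$Y{\left(-4 \right)} X = \left(10 + \left(-4\right)^{2} + 7 \left(-4\right)\right) 18 = \left(10 + 16 - 28\right) 18 = \left(-2\right) 18 = -36$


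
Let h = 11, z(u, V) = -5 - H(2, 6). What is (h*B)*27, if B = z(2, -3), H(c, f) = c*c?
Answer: -2673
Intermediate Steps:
H(c, f) = c²
z(u, V) = -9 (z(u, V) = -5 - 1*2² = -5 - 1*4 = -5 - 4 = -9)
B = -9
(h*B)*27 = (11*(-9))*27 = -99*27 = -2673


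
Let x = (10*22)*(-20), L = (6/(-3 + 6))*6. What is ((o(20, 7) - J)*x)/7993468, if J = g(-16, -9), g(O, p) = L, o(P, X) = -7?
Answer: 20900/1998367 ≈ 0.010459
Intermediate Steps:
L = 12 (L = (6/3)*6 = (6*(1/3))*6 = 2*6 = 12)
g(O, p) = 12
J = 12
x = -4400 (x = 220*(-20) = -4400)
((o(20, 7) - J)*x)/7993468 = ((-7 - 1*12)*(-4400))/7993468 = ((-7 - 12)*(-4400))*(1/7993468) = -19*(-4400)*(1/7993468) = 83600*(1/7993468) = 20900/1998367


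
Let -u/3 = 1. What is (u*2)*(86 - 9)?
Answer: -462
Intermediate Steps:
u = -3 (u = -3*1 = -3)
(u*2)*(86 - 9) = (-3*2)*(86 - 9) = -6*77 = -462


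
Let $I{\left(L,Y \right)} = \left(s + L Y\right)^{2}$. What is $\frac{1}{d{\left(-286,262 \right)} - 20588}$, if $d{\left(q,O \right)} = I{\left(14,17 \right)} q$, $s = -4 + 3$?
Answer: $- \frac{1}{16084922} \approx -6.217 \cdot 10^{-8}$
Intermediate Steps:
$s = -1$
$I{\left(L,Y \right)} = \left(-1 + L Y\right)^{2}$
$d{\left(q,O \right)} = 56169 q$ ($d{\left(q,O \right)} = \left(-1 + 14 \cdot 17\right)^{2} q = \left(-1 + 238\right)^{2} q = 237^{2} q = 56169 q$)
$\frac{1}{d{\left(-286,262 \right)} - 20588} = \frac{1}{56169 \left(-286\right) - 20588} = \frac{1}{-16064334 - 20588} = \frac{1}{-16084922} = - \frac{1}{16084922}$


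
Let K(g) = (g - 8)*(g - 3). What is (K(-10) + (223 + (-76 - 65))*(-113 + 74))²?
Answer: 8785296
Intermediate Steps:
K(g) = (-8 + g)*(-3 + g)
(K(-10) + (223 + (-76 - 65))*(-113 + 74))² = ((24 + (-10)² - 11*(-10)) + (223 + (-76 - 65))*(-113 + 74))² = ((24 + 100 + 110) + (223 - 141)*(-39))² = (234 + 82*(-39))² = (234 - 3198)² = (-2964)² = 8785296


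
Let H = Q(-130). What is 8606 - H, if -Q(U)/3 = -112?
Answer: 8270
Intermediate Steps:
Q(U) = 336 (Q(U) = -3*(-112) = 336)
H = 336
8606 - H = 8606 - 1*336 = 8606 - 336 = 8270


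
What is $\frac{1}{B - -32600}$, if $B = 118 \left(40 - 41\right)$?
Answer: $\frac{1}{32482} \approx 3.0786 \cdot 10^{-5}$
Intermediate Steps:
$B = -118$ ($B = 118 \left(40 + \left(-55 + 14\right)\right) = 118 \left(40 - 41\right) = 118 \left(-1\right) = -118$)
$\frac{1}{B - -32600} = \frac{1}{-118 - -32600} = \frac{1}{-118 + 32600} = \frac{1}{32482}$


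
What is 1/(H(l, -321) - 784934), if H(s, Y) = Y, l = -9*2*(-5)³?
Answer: -1/785255 ≈ -1.2735e-6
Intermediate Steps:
l = 2250 (l = -18*(-125) = 2250)
1/(H(l, -321) - 784934) = 1/(-321 - 784934) = 1/(-785255) = -1/785255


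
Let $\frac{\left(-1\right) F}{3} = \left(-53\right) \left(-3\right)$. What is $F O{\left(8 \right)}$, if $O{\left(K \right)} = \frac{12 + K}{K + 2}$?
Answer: $-954$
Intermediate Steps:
$O{\left(K \right)} = \frac{12 + K}{2 + K}$
$F = -477$ ($F = - 3 \left(\left(-53\right) \left(-3\right)\right) = \left(-3\right) 159 = -477$)
$F O{\left(8 \right)} = - 477 \frac{12 + 8}{2 + 8} = - 477 \cdot \frac{1}{10} \cdot 20 = \left(-477\right) 2 = -954$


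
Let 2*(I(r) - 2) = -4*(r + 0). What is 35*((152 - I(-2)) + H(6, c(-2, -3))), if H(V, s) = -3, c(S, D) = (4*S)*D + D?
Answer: 5005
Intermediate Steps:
c(S, D) = D + 4*D*S (c(S, D) = 4*D*S + D = D + 4*D*S)
I(r) = 2 - 2*r (I(r) = 2 + (-4*(r + 0))/2 = 2 + (-4*r)/2 = 2 - 2*r)
35*((152 - I(-2)) + H(6, c(-2, -3))) = 35*((152 - (2 - 2*(-2))) - 3) = 35*((152 - (2 + 4)) - 3) = 35*((152 - 1*6) - 3) = 35*((152 - 6) - 3) = 35*(146 - 3) = 35*143 = 5005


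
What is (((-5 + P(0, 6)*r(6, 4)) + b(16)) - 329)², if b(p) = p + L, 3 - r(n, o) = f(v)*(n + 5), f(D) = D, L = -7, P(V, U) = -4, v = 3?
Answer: 42025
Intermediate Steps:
r(n, o) = -12 - 3*n (r(n, o) = 3 - 3*(n + 5) = 3 - 3*(5 + n) = 3 - (15 + 3*n) = 3 + (-15 - 3*n) = -12 - 3*n)
b(p) = -7 + p (b(p) = p - 7 = -7 + p)
(((-5 + P(0, 6)*r(6, 4)) + b(16)) - 329)² = (((-5 - 4*(-12 - 3*6)) + (-7 + 16)) - 329)² = (((-5 - 4*(-12 - 18)) + 9) - 329)² = (((-5 - 4*(-30)) + 9) - 329)² = (((-5 + 120) + 9) - 329)² = ((115 + 9) - 329)² = (124 - 329)² = (-205)² = 42025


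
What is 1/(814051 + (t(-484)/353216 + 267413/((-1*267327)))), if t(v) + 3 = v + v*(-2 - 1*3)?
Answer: 94424173632/76865999031496115 ≈ 1.2284e-6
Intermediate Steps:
t(v) = -3 - 4*v (t(v) = -3 + (v + v*(-2 - 1*3)) = -3 + (v + v*(-2 - 3)) = -3 + (v + v*(-5)) = -3 + (v - 5*v) = -3 - 4*v)
1/(814051 + (t(-484)/353216 + 267413/((-1*267327)))) = 1/(814051 + ((-3 - 4*(-484))/353216 + 267413/((-1*267327)))) = 1/(814051 + ((-3 + 1936)*(1/353216) + 267413/(-267327))) = 1/(814051 + (1933*(1/353216) + 267413*(-1/267327))) = 1/(814051 + (1933/353216 - 267413/267327)) = 1/(814051 - 93937807117/94424173632) = 1/(76865999031496115/94424173632) = 94424173632/76865999031496115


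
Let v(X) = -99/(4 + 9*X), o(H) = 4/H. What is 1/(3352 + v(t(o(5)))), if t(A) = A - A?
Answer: 4/13309 ≈ 0.00030055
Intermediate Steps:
t(A) = 0
1/(3352 + v(t(o(5)))) = 1/(3352 - 99/(4 + 9*0)) = 1/(3352 - 99/(4 + 0)) = 1/(3352 - 99/4) = 1/(13309/4) = 4/13309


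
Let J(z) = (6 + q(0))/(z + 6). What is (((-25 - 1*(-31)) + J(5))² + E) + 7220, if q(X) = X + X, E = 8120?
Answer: 1861324/121 ≈ 15383.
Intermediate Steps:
q(X) = 2*X
J(z) = 6/(6 + z) (J(z) = (6 + 2*0)/(z + 6) = (6 + 0)/(6 + z) = 6/(6 + z))
(((-25 - 1*(-31)) + J(5))² + E) + 7220 = (((-25 - 1*(-31)) + 6/(6 + 5))² + 8120) + 7220 = (((-25 + 31) + 6/11)² + 8120) + 7220 = ((6 + 6*(1/11))² + 8120) + 7220 = ((6 + 6/11)² + 8120) + 7220 = ((72/11)² + 8120) + 7220 = (5184/121 + 8120) + 7220 = 987704/121 + 7220 = 1861324/121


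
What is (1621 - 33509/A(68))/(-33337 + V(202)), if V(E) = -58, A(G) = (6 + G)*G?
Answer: -8123363/168043640 ≈ -0.048341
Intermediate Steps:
A(G) = G*(6 + G)
(1621 - 33509/A(68))/(-33337 + V(202)) = (1621 - 33509*1/(68*(6 + 68)))/(-33337 - 58) = (1621 - 33509/(68*74))/(-33395) = (1621 - 33509/5032)*(-1/33395) = (8123363/5032)*(-1/33395) = -8123363/168043640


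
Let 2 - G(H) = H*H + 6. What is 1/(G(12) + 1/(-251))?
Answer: -251/37149 ≈ -0.0067566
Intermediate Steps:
G(H) = -4 - H² (G(H) = 2 - (H*H + 6) = 2 - (H² + 6) = 2 - (6 + H²) = 2 + (-6 - H²) = -4 - H²)
1/(G(12) + 1/(-251)) = 1/((-4 - 1*12²) + 1/(-251)) = 1/((-4 - 1*144) - 1/251) = 1/((-4 - 144) - 1/251) = 1/(-148 - 1/251) = 1/(-37149/251) = -251/37149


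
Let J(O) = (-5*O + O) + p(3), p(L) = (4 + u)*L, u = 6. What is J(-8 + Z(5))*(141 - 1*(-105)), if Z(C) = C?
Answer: 10332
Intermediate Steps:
p(L) = 10*L (p(L) = (4 + 6)*L = 10*L)
J(O) = 30 - 4*O (J(O) = (-5*O + O) + 10*3 = -4*O + 30 = 30 - 4*O)
J(-8 + Z(5))*(141 - 1*(-105)) = (30 - 4*(-8 + 5))*(141 - 1*(-105)) = (30 - 4*(-3))*(141 + 105) = (30 + 12)*246 = 42*246 = 10332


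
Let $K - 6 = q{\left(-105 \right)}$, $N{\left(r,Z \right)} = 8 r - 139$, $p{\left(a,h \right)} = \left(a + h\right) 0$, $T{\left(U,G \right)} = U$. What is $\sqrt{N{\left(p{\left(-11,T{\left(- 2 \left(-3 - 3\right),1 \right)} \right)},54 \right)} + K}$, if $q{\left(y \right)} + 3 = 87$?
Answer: $7 i \approx 7.0 i$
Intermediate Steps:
$p{\left(a,h \right)} = 0$
$N{\left(r,Z \right)} = -139 + 8 r$
$q{\left(y \right)} = 84$ ($q{\left(y \right)} = -3 + 87 = 84$)
$K = 90$ ($K = 6 + 84 = 90$)
$\sqrt{N{\left(p{\left(-11,T{\left(- 2 \left(-3 - 3\right),1 \right)} \right)},54 \right)} + K} = \sqrt{\left(-139 + 8 \cdot 0\right) + 90} = \sqrt{\left(-139 + 0\right) + 90} = \sqrt{-139 + 90} = \sqrt{-49} = 7 i$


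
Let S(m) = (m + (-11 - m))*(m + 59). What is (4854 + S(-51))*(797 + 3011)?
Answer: 18148928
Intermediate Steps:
S(m) = -649 - 11*m (S(m) = -11*(59 + m) = -649 - 11*m)
(4854 + S(-51))*(797 + 3011) = (4854 + (-649 - 11*(-51)))*(797 + 3011) = (4854 + (-649 + 561))*3808 = (4854 - 88)*3808 = 4766*3808 = 18148928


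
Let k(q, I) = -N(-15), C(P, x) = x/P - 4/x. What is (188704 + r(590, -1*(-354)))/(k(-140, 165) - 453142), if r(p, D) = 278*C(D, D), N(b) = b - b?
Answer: -16724629/40103067 ≈ -0.41704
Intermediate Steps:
N(b) = 0
C(P, x) = -4/x + x/P
r(p, D) = 278 - 1112/D (r(p, D) = 278*(-4/D + D/D) = 278*(-4/D + 1) = 278*(1 - 4/D) = 278 - 1112/D)
k(q, I) = 0 (k(q, I) = -1*0 = 0)
(188704 + r(590, -1*(-354)))/(k(-140, 165) - 453142) = (188704 + (278 - 1112/((-1*(-354)))))/(0 - 453142) = (188704 + (278 - 1112/354))/(-453142) = (188704 + (278 - 1112*1/354))*(-1/453142) = (188704 + (278 - 556/177))*(-1/453142) = (188704 + 48650/177)*(-1/453142) = (33449258/177)*(-1/453142) = -16724629/40103067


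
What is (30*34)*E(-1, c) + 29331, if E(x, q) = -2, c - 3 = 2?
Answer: 27291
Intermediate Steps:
c = 5 (c = 3 + 2 = 5)
(30*34)*E(-1, c) + 29331 = (30*34)*(-2) + 29331 = 1020*(-2) + 29331 = -2040 + 29331 = 27291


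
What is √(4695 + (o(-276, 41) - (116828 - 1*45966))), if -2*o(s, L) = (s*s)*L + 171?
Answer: I*√6511442/2 ≈ 1275.9*I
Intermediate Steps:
o(s, L) = -171/2 - L*s²/2 (o(s, L) = -((s*s)*L + 171)/2 = -(s²*L + 171)/2 = -(L*s² + 171)/2 = -(171 + L*s²)/2 = -171/2 - L*s²/2)
√(4695 + (o(-276, 41) - (116828 - 1*45966))) = √(4695 + ((-171/2 - ½*41*(-276)²) - (116828 - 1*45966))) = √(4695 + ((-171/2 - ½*41*76176) - (116828 - 45966))) = √(4695 + ((-171/2 - 1561608) - 1*70862)) = √(4695 + (-3123387/2 - 70862)) = √(4695 - 3265111/2) = √(-3255721/2) = I*√6511442/2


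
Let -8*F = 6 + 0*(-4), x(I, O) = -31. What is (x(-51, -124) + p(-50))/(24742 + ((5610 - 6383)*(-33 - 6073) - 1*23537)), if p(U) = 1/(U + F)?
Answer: -6297/958392029 ≈ -6.5704e-6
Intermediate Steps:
F = -¾ (F = -(6 + 0*(-4))/8 = -(6 + 0)/8 = -⅛*6 = -¾ ≈ -0.75000)
p(U) = 1/(-¾ + U) (p(U) = 1/(U - ¾) = 1/(-¾ + U))
(x(-51, -124) + p(-50))/(24742 + ((5610 - 6383)*(-33 - 6073) - 1*23537)) = (-31 + 4/(-3 + 4*(-50)))/(24742 + ((5610 - 6383)*(-33 - 6073) - 1*23537)) = (-31 + 4/(-3 - 200))/(24742 + (-773*(-6106) - 23537)) = (-31 + 4/(-203))/(24742 + (4719938 - 23537)) = (-31 + 4*(-1/203))/(24742 + 4696401) = (-31 - 4/203)/4721143 = -6297/203*1/4721143 = -6297/958392029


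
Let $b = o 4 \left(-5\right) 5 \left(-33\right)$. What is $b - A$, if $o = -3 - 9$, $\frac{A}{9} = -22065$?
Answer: $158985$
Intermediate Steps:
$A = -198585$ ($A = 9 \left(-22065\right) = -198585$)
$o = -12$ ($o = -3 - 9 = -12$)
$b = -39600$ ($b = - 12 \cdot 4 \left(-5\right) 5 \left(-33\right) = - 12 \left(\left(-20\right) 5\right) \left(-33\right) = \left(-12\right) \left(-100\right) \left(-33\right) = 1200 \left(-33\right) = -39600$)
$b - A = -39600 - -198585 = -39600 + 198585 = 158985$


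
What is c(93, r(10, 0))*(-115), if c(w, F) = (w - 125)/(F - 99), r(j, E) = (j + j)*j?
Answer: 3680/101 ≈ 36.436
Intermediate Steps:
r(j, E) = 2*j² (r(j, E) = (2*j)*j = 2*j²)
c(w, F) = (-125 + w)/(-99 + F)
c(93, r(10, 0))*(-115) = ((-125 + 93)/(-99 + 2*10²))*(-115) = (-32/(-99 + 2*100))*(-115) = (-32/(-99 + 200))*(-115) = (-32/101)*(-115) = ((1/101)*(-32))*(-115) = -32/101*(-115) = 3680/101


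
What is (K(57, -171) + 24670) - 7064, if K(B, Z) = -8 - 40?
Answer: 17558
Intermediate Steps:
K(B, Z) = -48
(K(57, -171) + 24670) - 7064 = (-48 + 24670) - 7064 = 24622 - 7064 = 17558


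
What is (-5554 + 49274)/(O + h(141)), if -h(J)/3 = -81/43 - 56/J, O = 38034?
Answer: 88358120/76880543 ≈ 1.1493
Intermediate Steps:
h(J) = 243/43 + 168/J (h(J) = -3*(-81/43 - 56/J) = 243/43 + 168/J)
(-5554 + 49274)/(O + h(141)) = (-5554 + 49274)/(38034 + (243/43 + 168/141)) = 43720/(38034 + (243/43 + 168*(1/141))) = 43720/(38034 + (243/43 + 56/47)) = 43720/(38034 + 13829/2021) = 43720/(76880543/2021) = 43720*(2021/76880543) = 88358120/76880543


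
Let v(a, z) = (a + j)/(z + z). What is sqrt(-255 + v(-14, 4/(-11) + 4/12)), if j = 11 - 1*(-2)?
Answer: 3*I*sqrt(106)/2 ≈ 15.443*I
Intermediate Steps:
j = 13 (j = 11 + 2 = 13)
v(a, z) = (13 + a)/(2*z) (v(a, z) = (a + 13)/(z + z) = (13 + a)/((2*z)) = (13 + a)*(1/(2*z)) = (13 + a)/(2*z))
sqrt(-255 + v(-14, 4/(-11) + 4/12)) = sqrt(-255 + (13 - 14)/(2*(4/(-11) + 4/12))) = sqrt(-255 + (1/2)*(-1)/(4*(-1/11) + 4*(1/12))) = sqrt(-255 + (1/2)*(-1)/(-4/11 + 1/3)) = sqrt(-255 + (1/2)*(-1)/(-1/33)) = sqrt(-255 + (1/2)*(-33)*(-1)) = sqrt(-255 + 33/2) = sqrt(-477/2) = 3*I*sqrt(106)/2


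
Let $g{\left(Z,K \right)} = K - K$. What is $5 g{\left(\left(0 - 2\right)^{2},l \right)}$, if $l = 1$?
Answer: $0$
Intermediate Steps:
$g{\left(Z,K \right)} = 0$
$5 g{\left(\left(0 - 2\right)^{2},l \right)} = 5 \cdot 0 = 0$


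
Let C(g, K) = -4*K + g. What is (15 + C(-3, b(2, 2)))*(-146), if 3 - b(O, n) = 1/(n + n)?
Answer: -146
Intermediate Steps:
b(O, n) = 3 - 1/(2*n) (b(O, n) = 3 - 1/(n + n) = 3 - 1/(2*n))
C(g, K) = g - 4*K
(15 + C(-3, b(2, 2)))*(-146) = (15 + (-3 - 4*(3 - ½/2)))*(-146) = (15 + (-3 - 4*(3 - ½*½)))*(-146) = (15 + (-3 - 4*(3 - ¼)))*(-146) = (15 + (-3 - 4*11/4))*(-146) = (15 + (-3 - 11))*(-146) = (15 - 14)*(-146) = 1*(-146) = -146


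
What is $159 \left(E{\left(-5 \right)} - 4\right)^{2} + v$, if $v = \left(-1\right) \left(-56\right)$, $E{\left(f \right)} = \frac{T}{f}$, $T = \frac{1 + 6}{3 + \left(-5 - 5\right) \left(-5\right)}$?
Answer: $\frac{3489667}{1325} \approx 2633.7$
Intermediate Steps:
$T = \frac{7}{53}$ ($T = \frac{7}{3 - -50} = \frac{7}{3 + 50} = \frac{7}{53} \approx 0.13208$)
$E{\left(f \right)} = \frac{7}{53 f}$
$v = 56$
$159 \left(E{\left(-5 \right)} - 4\right)^{2} + v = 159 \left(\frac{7}{53 \left(-5\right)} - 4\right)^{2} + 56 = 159 \left(\frac{7}{53} \left(- \frac{1}{5}\right) - 4\right)^{2} + 56 = 159 \left(- \frac{7}{265} - 4\right)^{2} + 56 = 159 \left(- \frac{1067}{265}\right)^{2} + 56 = 159 \cdot \frac{1138489}{70225} + 56 = \frac{3415467}{1325} + 56 = \frac{3489667}{1325}$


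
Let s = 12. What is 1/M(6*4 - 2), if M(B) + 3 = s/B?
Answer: -11/27 ≈ -0.40741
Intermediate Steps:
M(B) = -3 + 12/B
1/M(6*4 - 2) = 1/(-3 + 12/(6*4 - 2)) = 1/(-3 + 12/(24 - 2)) = 1/(-3 + 12/22) = 1/(-3 + 12*(1/22)) = 1/(-3 + 6/11) = 1/(-27/11) = -11/27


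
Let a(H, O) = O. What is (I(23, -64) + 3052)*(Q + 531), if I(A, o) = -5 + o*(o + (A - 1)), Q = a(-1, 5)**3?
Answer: 3762160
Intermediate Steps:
Q = 125 (Q = 5**3 = 125)
I(A, o) = -5 + o*(-1 + A + o) (I(A, o) = -5 + o*(o + (-1 + A)) = -5 + o*(-1 + A + o))
(I(23, -64) + 3052)*(Q + 531) = ((-5 + (-64)**2 - 1*(-64) + 23*(-64)) + 3052)*(125 + 531) = ((-5 + 4096 + 64 - 1472) + 3052)*656 = (2683 + 3052)*656 = 5735*656 = 3762160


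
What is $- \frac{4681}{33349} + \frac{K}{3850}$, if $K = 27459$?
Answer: $\frac{897708341}{128393650} \approx 6.9918$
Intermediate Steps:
$- \frac{4681}{33349} + \frac{K}{3850} = - \frac{4681}{33349} + \frac{27459}{3850} = \frac{897708341}{128393650}$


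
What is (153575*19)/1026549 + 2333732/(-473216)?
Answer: -253720363517/121444852896 ≈ -2.0892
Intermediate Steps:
(153575*19)/1026549 + 2333732/(-473216) = 2917925*(1/1026549) + 2333732*(-1/473216) = 2917925/1026549 - 583433/118304 = -253720363517/121444852896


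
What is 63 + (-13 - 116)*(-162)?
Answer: 20961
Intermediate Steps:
63 + (-13 - 116)*(-162) = 63 - 129*(-162) = 63 + 20898 = 20961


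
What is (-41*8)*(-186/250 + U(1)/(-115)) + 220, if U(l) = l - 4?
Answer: 1309492/2875 ≈ 455.48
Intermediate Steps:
U(l) = -4 + l
(-41*8)*(-186/250 + U(1)/(-115)) + 220 = (-41*8)*(-186/250 + (-4 + 1)/(-115)) + 220 = -328*(-186*1/250 - 3*(-1/115)) + 220 = -328*(-93/125 + 3/115) + 220 = -328*(-2064/2875) + 220 = 676992/2875 + 220 = 1309492/2875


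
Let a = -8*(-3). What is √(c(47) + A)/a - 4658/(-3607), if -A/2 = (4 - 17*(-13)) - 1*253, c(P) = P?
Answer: 4658/3607 + √103/24 ≈ 1.7142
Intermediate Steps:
a = 24
A = 56 (A = -2*((4 - 17*(-13)) - 1*253) = -2*((4 + 221) - 253) = -2*(225 - 253) = -2*(-28) = 56)
√(c(47) + A)/a - 4658/(-3607) = √(47 + 56)/24 - 4658/(-3607) = √103*(1/24) - 4658*(-1/3607) = √103/24 + 4658/3607 = 4658/3607 + √103/24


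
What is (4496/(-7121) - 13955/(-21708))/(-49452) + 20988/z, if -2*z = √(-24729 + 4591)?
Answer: -1774387/7644422097936 + 20988*I*√20138/10069 ≈ -2.3212e-7 + 295.8*I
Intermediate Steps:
z = -I*√20138/2 (z = -√(-24729 + 4591)/2 = -I*√20138/2 ≈ -70.954*I)
(4496/(-7121) - 13955/(-21708))/(-49452) + 20988/z = (4496/(-7121) - 13955/(-21708))/(-49452) + 20988/((-I*√20138/2)) = (4496*(-1/7121) - 13955*(-1/21708))*(-1/49452) + 20988*(I*√20138/10069) = (-4496/7121 + 13955/21708)*(-1/49452) + 20988*I*√20138/10069 = (1774387/154582668)*(-1/49452) + 20988*I*√20138/10069 = -1774387/7644422097936 + 20988*I*√20138/10069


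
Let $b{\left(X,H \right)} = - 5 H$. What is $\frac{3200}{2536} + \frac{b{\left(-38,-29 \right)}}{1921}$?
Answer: $\frac{814365}{608957} \approx 1.3373$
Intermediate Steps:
$\frac{3200}{2536} + \frac{b{\left(-38,-29 \right)}}{1921} = \frac{3200}{2536} + \frac{\left(-5\right) \left(-29\right)}{1921} = 3200 \cdot \frac{1}{2536} + 145 \cdot \frac{1}{1921} = \frac{400}{317} + \frac{145}{1921} = \frac{814365}{608957}$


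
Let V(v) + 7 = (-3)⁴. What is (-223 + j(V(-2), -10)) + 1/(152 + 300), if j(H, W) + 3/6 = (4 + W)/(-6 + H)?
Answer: -1718035/7684 ≈ -223.59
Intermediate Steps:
V(v) = 74 (V(v) = -7 + (-3)⁴ = -7 + 81 = 74)
j(H, W) = -½ + (4 + W)/(-6 + H)
(-223 + j(V(-2), -10)) + 1/(152 + 300) = (-223 + (7 - 10 - ½*74)/(-6 + 74)) + 1/(152 + 300) = (-223 + (7 - 10 - 37)/68) + 1/452 = (-223 + (1/68)*(-40)) + 1/452 = (-223 - 10/17) + 1/452 = -3801/17 + 1/452 = -1718035/7684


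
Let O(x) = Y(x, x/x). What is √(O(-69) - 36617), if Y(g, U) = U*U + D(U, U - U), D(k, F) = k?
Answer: I*√36615 ≈ 191.35*I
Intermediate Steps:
Y(g, U) = U + U² (Y(g, U) = U*U + U = U² + U = U + U²)
O(x) = 2 (O(x) = (x/x)*(1 + x/x) = 1*(1 + 1) = 1*2 = 2)
√(O(-69) - 36617) = √(2 - 36617) = √(-36615) = I*√36615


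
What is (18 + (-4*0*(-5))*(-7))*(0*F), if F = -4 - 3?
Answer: 0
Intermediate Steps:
F = -7
(18 + (-4*0*(-5))*(-7))*(0*F) = (18 + (-4*0*(-5))*(-7))*(0*(-7)) = (18 + (0*(-5))*(-7))*0 = (18 + 0*(-7))*0 = (18 + 0)*0 = 18*0 = 0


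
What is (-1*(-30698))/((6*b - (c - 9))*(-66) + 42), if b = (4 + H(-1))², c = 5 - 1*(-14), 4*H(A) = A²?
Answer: -122792/25803 ≈ -4.7588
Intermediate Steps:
H(A) = A²/4
c = 19 (c = 5 + 14 = 19)
b = 289/16 (b = (4 + (¼)*(-1)²)² = (4 + (¼)*1)² = (4 + ¼)² = (17/4)² = 289/16 ≈ 18.063)
(-1*(-30698))/((6*b - (c - 9))*(-66) + 42) = (-1*(-30698))/((6*(289/16) - (19 - 9))*(-66) + 42) = 30698/((867/8 - 1*10)*(-66) + 42) = 30698/((867/8 - 10)*(-66) + 42) = 30698/((787/8)*(-66) + 42) = 30698/(-25971/4 + 42) = 30698/(-25803/4) = 30698*(-4/25803) = -122792/25803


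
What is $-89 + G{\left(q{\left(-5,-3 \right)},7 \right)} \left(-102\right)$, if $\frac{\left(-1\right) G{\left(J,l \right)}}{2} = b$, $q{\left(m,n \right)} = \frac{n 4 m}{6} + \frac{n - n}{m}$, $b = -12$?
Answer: $-2537$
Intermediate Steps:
$q{\left(m,n \right)} = \frac{2 m n}{3}$ ($q{\left(m,n \right)} = 4 n m \frac{1}{6} + \frac{0}{m} = 4 m n \frac{1}{6} + 0 = \frac{2 m n}{3} + 0 = \frac{2 m n}{3}$)
$G{\left(J,l \right)} = 24$ ($G{\left(J,l \right)} = \left(-2\right) \left(-12\right) = 24$)
$-89 + G{\left(q{\left(-5,-3 \right)},7 \right)} \left(-102\right) = -89 + 24 \left(-102\right) = -89 - 2448 = -2537$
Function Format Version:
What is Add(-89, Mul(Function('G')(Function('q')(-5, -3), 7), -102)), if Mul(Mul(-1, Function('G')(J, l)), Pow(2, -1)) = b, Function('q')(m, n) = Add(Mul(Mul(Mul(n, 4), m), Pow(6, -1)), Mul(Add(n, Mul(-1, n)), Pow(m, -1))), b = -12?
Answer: -2537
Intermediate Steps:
Function('q')(m, n) = Mul(Rational(2, 3), m, n) (Function('q')(m, n) = Add(Mul(Mul(Mul(4, n), m), Rational(1, 6)), Mul(0, Pow(m, -1))) = Add(Mul(Mul(4, m, n), Rational(1, 6)), 0) = Add(Mul(Rational(2, 3), m, n), 0) = Mul(Rational(2, 3), m, n))
Function('G')(J, l) = 24 (Function('G')(J, l) = Mul(-2, -12) = 24)
Add(-89, Mul(Function('G')(Function('q')(-5, -3), 7), -102)) = Add(-89, Mul(24, -102)) = Add(-89, -2448) = -2537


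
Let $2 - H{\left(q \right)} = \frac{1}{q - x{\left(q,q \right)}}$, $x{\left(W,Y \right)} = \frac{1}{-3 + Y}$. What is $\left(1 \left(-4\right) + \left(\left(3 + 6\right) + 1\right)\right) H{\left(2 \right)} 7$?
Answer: $70$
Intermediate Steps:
$H{\left(q \right)} = 2 - \frac{1}{q - \frac{1}{-3 + q}}$
$\left(1 \left(-4\right) + \left(\left(3 + 6\right) + 1\right)\right) H{\left(2 \right)} 7 = \left(1 \left(-4\right) + \left(\left(3 + 6\right) + 1\right)\right) \frac{-2 - \left(1 - 4\right) \left(-3 + 2\right)}{-1 + 2 \left(-3 + 2\right)} 7 = \left(-4 + \left(9 + 1\right)\right) \frac{-2 - \left(1 - 4\right) \left(-1\right)}{-1 + 2 \left(-1\right)} 7 = \left(-4 + 10\right) \frac{-2 - \left(-3\right) \left(-1\right)}{-1 - 2} \cdot 7 = 6 \frac{-2 - 3}{-3} \cdot 7 = 6 \left(\left(- \frac{1}{3}\right) \left(-5\right)\right) 7 = 6 \cdot \frac{5}{3} \cdot 7 = 10 \cdot 7 = 70$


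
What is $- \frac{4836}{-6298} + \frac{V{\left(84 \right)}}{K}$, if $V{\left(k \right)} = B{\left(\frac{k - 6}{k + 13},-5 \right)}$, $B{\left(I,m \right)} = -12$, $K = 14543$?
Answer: $\frac{35127186}{45795907} \approx 0.76704$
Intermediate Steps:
$V{\left(k \right)} = -12$
$- \frac{4836}{-6298} + \frac{V{\left(84 \right)}}{K} = - \frac{4836}{-6298} - \frac{12}{14543} = \left(-4836\right) \left(- \frac{1}{6298}\right) - \frac{12}{14543} = \frac{2418}{3149} - \frac{12}{14543} = \frac{35127186}{45795907}$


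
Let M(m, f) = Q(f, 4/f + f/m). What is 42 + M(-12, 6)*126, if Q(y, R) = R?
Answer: 63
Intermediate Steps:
M(m, f) = 4/f + f/m
42 + M(-12, 6)*126 = 42 + (4/6 + 6/(-12))*126 = 42 + (4*(⅙) + 6*(-1/12))*126 = 42 + (⅔ - ½)*126 = 42 + (⅙)*126 = 42 + 21 = 63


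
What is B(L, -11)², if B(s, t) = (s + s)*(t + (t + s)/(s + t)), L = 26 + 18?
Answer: 774400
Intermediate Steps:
L = 44
B(s, t) = 2*s*(1 + t) (B(s, t) = (2*s)*(t + (s + t)/(s + t)) = (2*s)*(t + 1) = (2*s)*(1 + t) = 2*s*(1 + t))
B(L, -11)² = (2*44*(1 - 11))² = (2*44*(-10))² = (-880)² = 774400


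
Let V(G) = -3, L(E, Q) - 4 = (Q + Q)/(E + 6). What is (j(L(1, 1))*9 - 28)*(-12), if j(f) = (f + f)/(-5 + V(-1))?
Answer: 3162/7 ≈ 451.71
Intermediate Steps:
L(E, Q) = 4 + 2*Q/(6 + E) (L(E, Q) = 4 + (Q + Q)/(E + 6) = 4 + (2*Q)/(6 + E) = 4 + 2*Q/(6 + E))
j(f) = -f/4 (j(f) = (f + f)/(-5 - 3) = (2*f)/(-8) = (2*f)*(-⅛) = -f/4)
(j(L(1, 1))*9 - 28)*(-12) = (-(12 + 1 + 2*1)/(2*(6 + 1))*9 - 28)*(-12) = (-(12 + 1 + 2)/(2*7)*9 - 28)*(-12) = (-15/(2*7)*9 - 28)*(-12) = (-¼*30/7*9 - 28)*(-12) = (-15/14*9 - 28)*(-12) = (-135/14 - 28)*(-12) = -527/14*(-12) = 3162/7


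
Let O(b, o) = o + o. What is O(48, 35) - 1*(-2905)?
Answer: 2975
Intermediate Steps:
O(b, o) = 2*o
O(48, 35) - 1*(-2905) = 2*35 - 1*(-2905) = 70 + 2905 = 2975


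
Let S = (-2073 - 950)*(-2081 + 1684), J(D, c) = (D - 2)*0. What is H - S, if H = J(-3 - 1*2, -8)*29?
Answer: -1200131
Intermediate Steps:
J(D, c) = 0 (J(D, c) = (-2 + D)*0 = 0)
S = 1200131 (S = -3023*(-397) = 1200131)
H = 0 (H = 0*29 = 0)
H - S = 0 - 1*1200131 = 0 - 1200131 = -1200131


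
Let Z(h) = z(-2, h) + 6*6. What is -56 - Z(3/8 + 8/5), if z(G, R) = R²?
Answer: -153441/1600 ≈ -95.901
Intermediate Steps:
Z(h) = 36 + h² (Z(h) = h² + 6*6 = h² + 36 = 36 + h²)
-56 - Z(3/8 + 8/5) = -56 - (36 + (3/8 + 8/5)²) = -56 - (36 + (79/40)²) = -56 - (36 + 6241/1600) = -56 - 1*63841/1600 = -56 - 63841/1600 = -153441/1600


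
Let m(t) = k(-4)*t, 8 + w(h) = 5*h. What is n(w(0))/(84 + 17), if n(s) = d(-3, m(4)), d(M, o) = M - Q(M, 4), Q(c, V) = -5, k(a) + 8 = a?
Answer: 2/101 ≈ 0.019802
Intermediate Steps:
w(h) = -8 + 5*h
k(a) = -8 + a
m(t) = -12*t (m(t) = (-8 - 4)*t = -12*t)
d(M, o) = 5 + M (d(M, o) = M - 1*(-5) = M + 5 = 5 + M)
n(s) = 2 (n(s) = 5 - 3 = 2)
n(w(0))/(84 + 17) = 2/(84 + 17) = 2/101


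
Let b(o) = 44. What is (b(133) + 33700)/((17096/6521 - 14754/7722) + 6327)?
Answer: 141598715544/26552742871 ≈ 5.3327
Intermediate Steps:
(b(133) + 33700)/((17096/6521 - 14754/7722) + 6327) = (44 + 33700)/((17096/6521 - 14754/7722) + 6327) = 33744/((17096*(1/6521) - 14754*1/7722) + 6327) = 33744/((17096/6521 - 2459/1287) + 6327) = 33744/(5967413/8392527 + 6327) = 33744/(53105485742/8392527) = 33744*(8392527/53105485742) = 141598715544/26552742871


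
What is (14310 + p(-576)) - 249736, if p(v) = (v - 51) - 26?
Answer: -236079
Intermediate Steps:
p(v) = -77 + v (p(v) = (-51 + v) - 26 = -77 + v)
(14310 + p(-576)) - 249736 = (14310 + (-77 - 576)) - 249736 = (14310 - 653) - 249736 = 13657 - 249736 = -236079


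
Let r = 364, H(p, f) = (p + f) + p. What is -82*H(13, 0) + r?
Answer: -1768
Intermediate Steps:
H(p, f) = f + 2*p (H(p, f) = (f + p) + p = f + 2*p)
-82*H(13, 0) + r = -82*(0 + 2*13) + 364 = -82*(0 + 26) + 364 = -82*26 + 364 = -2132 + 364 = -1768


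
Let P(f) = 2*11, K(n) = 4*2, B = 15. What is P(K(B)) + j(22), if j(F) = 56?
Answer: 78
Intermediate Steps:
K(n) = 8
P(f) = 22
P(K(B)) + j(22) = 22 + 56 = 78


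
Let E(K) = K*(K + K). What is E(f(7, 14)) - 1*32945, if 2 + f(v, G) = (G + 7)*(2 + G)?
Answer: 190167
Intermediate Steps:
f(v, G) = -2 + (2 + G)*(7 + G) (f(v, G) = -2 + (G + 7)*(2 + G) = -2 + (7 + G)*(2 + G) = -2 + (2 + G)*(7 + G))
E(K) = 2*K² (E(K) = K*(2*K) = 2*K²)
E(f(7, 14)) - 1*32945 = 2*(12 + 14² + 9*14)² - 1*32945 = 2*(12 + 196 + 126)² - 32945 = 2*334² - 32945 = 2*111556 - 32945 = 223112 - 32945 = 190167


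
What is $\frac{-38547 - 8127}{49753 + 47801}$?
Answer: $- \frac{7779}{16259} \approx -0.47844$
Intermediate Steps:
$\frac{-38547 - 8127}{49753 + 47801} = - \frac{46674}{97554} = \left(-46674\right) \frac{1}{97554} = - \frac{7779}{16259}$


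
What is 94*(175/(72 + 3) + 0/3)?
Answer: 658/3 ≈ 219.33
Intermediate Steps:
94*(175/(72 + 3) + 0/3) = 94*(175/75 + 0*(⅓)) = 94*(175*(1/75) + 0) = 94*(7/3 + 0) = 94*(7/3) = 658/3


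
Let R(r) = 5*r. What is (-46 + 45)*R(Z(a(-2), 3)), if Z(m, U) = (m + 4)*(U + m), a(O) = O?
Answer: -10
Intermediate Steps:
Z(m, U) = (4 + m)*(U + m)
(-46 + 45)*R(Z(a(-2), 3)) = (-46 + 45)*(5*((-2)² + 4*3 + 4*(-2) + 3*(-2))) = -5*(4 + 12 - 8 - 6) = -5*2 = -1*10 = -10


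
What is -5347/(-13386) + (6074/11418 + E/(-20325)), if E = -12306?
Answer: 265239132041/172583355450 ≈ 1.5369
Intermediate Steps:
-5347/(-13386) + (6074/11418 + E/(-20325)) = -5347/(-13386) + (6074/11418 - 12306/(-20325)) = -5347*(-1/13386) + (6074*(1/11418) - 12306*(-1/20325)) = 5347/13386 + (3037/5709 + 4102/6775) = 5347/13386 + 43993993/38678475 = 265239132041/172583355450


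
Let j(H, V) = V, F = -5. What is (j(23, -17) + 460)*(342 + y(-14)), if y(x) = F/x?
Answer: 2123299/14 ≈ 1.5166e+5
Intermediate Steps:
y(x) = -5/x
(j(23, -17) + 460)*(342 + y(-14)) = (-17 + 460)*(342 - 5/(-14)) = 443*(342 - 5*(-1/14)) = 443*(342 + 5/14) = 443*(4793/14) = 2123299/14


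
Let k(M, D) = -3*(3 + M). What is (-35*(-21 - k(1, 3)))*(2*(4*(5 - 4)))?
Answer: 2520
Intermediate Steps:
k(M, D) = -9 - 3*M
(-35*(-21 - k(1, 3)))*(2*(4*(5 - 4))) = (-35*(-21 - (-9 - 3*1)))*(2*(4*(5 - 4))) = (-35*(-21 - (-9 - 3)))*(2*(4*1)) = (-35*(-21 - 1*(-12)))*(2*4) = -35*(-21 + 12)*8 = -35*(-9)*8 = 315*8 = 2520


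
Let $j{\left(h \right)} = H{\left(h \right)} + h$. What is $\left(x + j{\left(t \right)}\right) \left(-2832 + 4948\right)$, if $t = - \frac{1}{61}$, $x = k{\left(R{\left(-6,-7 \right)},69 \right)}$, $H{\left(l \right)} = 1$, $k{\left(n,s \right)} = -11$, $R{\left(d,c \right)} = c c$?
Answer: $- \frac{1292876}{61} \approx -21195.0$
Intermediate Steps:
$R{\left(d,c \right)} = c^{2}$
$x = -11$
$t = - \frac{1}{61}$ ($t = \left(-1\right) \frac{1}{61} = - \frac{1}{61} \approx -0.016393$)
$j{\left(h \right)} = 1 + h$
$\left(x + j{\left(t \right)}\right) \left(-2832 + 4948\right) = \left(-11 + \left(1 - \frac{1}{61}\right)\right) \left(-2832 + 4948\right) = \left(-11 + \frac{60}{61}\right) 2116 = \left(- \frac{611}{61}\right) 2116 = - \frac{1292876}{61}$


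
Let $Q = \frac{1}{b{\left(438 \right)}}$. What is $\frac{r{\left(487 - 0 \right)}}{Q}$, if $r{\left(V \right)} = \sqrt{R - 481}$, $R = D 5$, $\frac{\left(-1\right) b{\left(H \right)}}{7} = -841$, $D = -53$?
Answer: $5887 i \sqrt{746} \approx 1.6079 \cdot 10^{5} i$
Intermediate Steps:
$b{\left(H \right)} = 5887$ ($b{\left(H \right)} = \left(-7\right) \left(-841\right) = 5887$)
$Q = \frac{1}{5887} \approx 0.00016987$
$R = -265$ ($R = \left(-53\right) 5 = -265$)
$r{\left(V \right)} = i \sqrt{746}$ ($r{\left(V \right)} = \sqrt{-265 - 481} = \sqrt{-746} = i \sqrt{746}$)
$\frac{r{\left(487 - 0 \right)}}{Q} = i \sqrt{746} \frac{1}{\frac{1}{5887}} = i \sqrt{746} \cdot 5887 = 5887 i \sqrt{746}$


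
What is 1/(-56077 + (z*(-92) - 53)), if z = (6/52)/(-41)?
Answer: -533/29917152 ≈ -1.7816e-5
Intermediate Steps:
z = -3/1066 (z = (6*(1/52))*(-1/41) = (3/26)*(-1/41) = -3/1066 ≈ -0.0028143)
1/(-56077 + (z*(-92) - 53)) = 1/(-56077 + (-3/1066*(-92) - 53)) = 1/(-56077 + (138/533 - 53)) = 1/(-56077 - 28111/533) = 1/(-29917152/533) = -533/29917152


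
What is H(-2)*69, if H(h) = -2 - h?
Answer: 0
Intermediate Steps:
H(-2)*69 = (-2 - 1*(-2))*69 = (-2 + 2)*69 = 0*69 = 0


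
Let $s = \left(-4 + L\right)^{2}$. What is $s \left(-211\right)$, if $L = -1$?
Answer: $-5275$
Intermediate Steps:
$s = 25$ ($s = \left(-4 - 1\right)^{2} = \left(-5\right)^{2} = 25$)
$s \left(-211\right) = 25 \left(-211\right) = -5275$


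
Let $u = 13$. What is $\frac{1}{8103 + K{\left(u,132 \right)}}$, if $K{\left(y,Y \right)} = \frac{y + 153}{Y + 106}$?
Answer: $\frac{119}{964340} \approx 0.0001234$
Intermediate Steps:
$K{\left(y,Y \right)} = \frac{153 + y}{106 + Y}$
$\frac{1}{8103 + K{\left(u,132 \right)}} = \frac{1}{8103 + \frac{153 + 13}{106 + 132}} = \frac{1}{8103 + \frac{1}{238} \cdot 166} = \frac{1}{8103 + \frac{83}{119}} = \frac{1}{\frac{964340}{119}} = \frac{119}{964340}$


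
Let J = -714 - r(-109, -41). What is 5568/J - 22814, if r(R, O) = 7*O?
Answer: -9747146/427 ≈ -22827.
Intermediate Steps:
J = -427 (J = -714 - 7*(-41) = -714 - 1*(-287) = -714 + 287 = -427)
5568/J - 22814 = 5568/(-427) - 22814 = 5568*(-1/427) - 22814 = -5568/427 - 22814 = -9747146/427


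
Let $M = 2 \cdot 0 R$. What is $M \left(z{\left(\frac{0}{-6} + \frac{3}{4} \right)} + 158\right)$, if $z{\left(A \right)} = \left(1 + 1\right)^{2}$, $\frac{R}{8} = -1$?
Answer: $0$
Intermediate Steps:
$R = -8$ ($R = 8 \left(-1\right) = -8$)
$z{\left(A \right)} = 4$ ($z{\left(A \right)} = 2^{2} = 4$)
$M = 0$ ($M = 2 \cdot 0 \left(-8\right) = 0 \left(-8\right) = 0$)
$M \left(z{\left(\frac{0}{-6} + \frac{3}{4} \right)} + 158\right) = 0 \left(4 + 158\right) = 0 \cdot 162 = 0$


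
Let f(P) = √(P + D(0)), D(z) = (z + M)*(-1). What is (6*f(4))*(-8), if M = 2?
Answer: -48*√2 ≈ -67.882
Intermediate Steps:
D(z) = -2 - z (D(z) = (z + 2)*(-1) = (2 + z)*(-1) = -2 - z)
f(P) = √(-2 + P) (f(P) = √(P + (-2 - 1*0)) = √(P + (-2 + 0)) = √(P - 2) = √(-2 + P))
(6*f(4))*(-8) = (6*√(-2 + 4))*(-8) = (6*√2)*(-8) = -48*√2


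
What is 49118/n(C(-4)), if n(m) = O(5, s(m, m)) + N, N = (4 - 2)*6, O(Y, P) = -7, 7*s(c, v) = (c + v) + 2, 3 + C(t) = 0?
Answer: 49118/5 ≈ 9823.6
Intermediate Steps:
C(t) = -3 (C(t) = -3 + 0 = -3)
s(c, v) = 2/7 + c/7 + v/7 (s(c, v) = ((c + v) + 2)/7 = (2 + c + v)/7 = 2/7 + c/7 + v/7)
N = 12 (N = 2*6 = 12)
n(m) = 5 (n(m) = -7 + 12 = 5)
49118/n(C(-4)) = 49118/5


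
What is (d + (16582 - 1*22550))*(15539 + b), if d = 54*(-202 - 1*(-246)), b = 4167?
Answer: -70783952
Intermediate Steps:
d = 2376 (d = 54*(-202 + 246) = 54*44 = 2376)
(d + (16582 - 1*22550))*(15539 + b) = (2376 + (16582 - 1*22550))*(15539 + 4167) = (2376 + (16582 - 22550))*19706 = (2376 - 5968)*19706 = -3592*19706 = -70783952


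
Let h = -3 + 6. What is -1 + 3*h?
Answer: 8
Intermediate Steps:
h = 3
-1 + 3*h = -1 + 3*3 = -1 + 9 = 8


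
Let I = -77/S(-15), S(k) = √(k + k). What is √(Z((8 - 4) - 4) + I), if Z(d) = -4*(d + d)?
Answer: 30^(¾)*√77*√I/30 ≈ 2.6512 + 2.6512*I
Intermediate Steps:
S(k) = √2*√k (S(k) = √(2*k) = √2*√k)
Z(d) = -8*d
I = 77*I*√30/30 (I = -77*(-I*√30/30) = -(-77)*I*√30/30 = 77*I*√30/30 ≈ 14.058*I)
√(Z((8 - 4) - 4) + I) = √(-8*((8 - 4) - 4) + 77*I*√30/30) = √(-8*(4 - 4) + 77*I*√30/30) = √(-8*0 + 77*I*√30/30) = √(0 + 77*I*√30/30) = √(77*I*√30/30) = 30^(¾)*√77*√I/30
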